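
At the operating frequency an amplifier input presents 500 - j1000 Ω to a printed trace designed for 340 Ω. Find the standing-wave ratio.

VSWR ≈ 7.91

Γ = (Z_L − Z_0)/(Z_L + Z_0) = (160 − j1000)/(840 − j1000)
|Γ| = 1010/1310 = 0.775
VSWR = (1 + |Γ|)/(1 − |Γ|) = 1.78/0.225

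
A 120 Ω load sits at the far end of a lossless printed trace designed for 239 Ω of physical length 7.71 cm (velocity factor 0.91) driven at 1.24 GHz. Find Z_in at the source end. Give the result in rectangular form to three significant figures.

λ = v/f = 0.91·c / 1.24 GHz = 0.22 m
βl = 2π·l/λ = 2π × 0.35 = 126°
tan(βl) = tan(126°) = -1.37
Z_in = Z_0·(Z_L + jZ_0·tanβl)/(Z_0 + jZ_L·tanβl)
     = 239·(120 − j328)/(239 − j165)

Z_in ≈ 235 − j166 Ω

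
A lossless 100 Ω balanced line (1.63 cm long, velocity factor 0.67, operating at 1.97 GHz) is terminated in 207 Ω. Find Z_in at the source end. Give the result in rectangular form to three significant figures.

Z_in ≈ 62 − j44.6 Ω

λ = v/f = 0.67·c / 1.97 GHz = 0.102 m
βl = 2π·l/λ = 2π × 0.16 = 57.5°
tan(βl) = tan(57.5°) = 1.57
Z_in = Z_0·(Z_L + jZ_0·tanβl)/(Z_0 + jZ_L·tanβl)
     = 100·(207 + j157)/(100 + j325)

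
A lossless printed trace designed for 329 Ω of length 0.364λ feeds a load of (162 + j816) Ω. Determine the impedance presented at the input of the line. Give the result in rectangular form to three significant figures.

βl = 2π × 0.364 = 131°
tan(βl) = tan(131°) = -1.15
Z_in = Z_0·(Z_L + jZ_0·tanβl)/(Z_0 + jZ_L·tanβl)
     = 329·(162 + j438)/(1270 − j186)

Z_in ≈ 24.8 + j117 Ω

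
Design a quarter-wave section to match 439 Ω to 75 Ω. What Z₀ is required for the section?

Z_qwt ≈ 181 Ω

Z_qwt = √(Z_0·R_L) = √(75 × 439) = √32920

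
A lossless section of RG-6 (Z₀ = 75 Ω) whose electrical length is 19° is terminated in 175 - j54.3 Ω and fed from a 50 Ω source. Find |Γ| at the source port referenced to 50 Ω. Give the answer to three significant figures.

tan(βl) = 0.344
Z_in = Z_0·(Z_L + jZ_0·tanβl)/(Z_0 + jZ_L·tanβl) = 88.7 − j79.9 Ω
Γ_s = (Z_in − Z_s)/(Z_in + Z_s) = (38.7 − j79.9)/(139 − j79.9), |Γ_s| = 0.554

|Γ| ≈ 0.554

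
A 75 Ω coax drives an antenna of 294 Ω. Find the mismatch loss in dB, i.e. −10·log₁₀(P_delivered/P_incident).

Γ = (294 − 75)/(294 + 75) = 0.593
|Γ|² = 0.352, so P_del/P_inc = 1 − |Γ|² = 0.648
ML = −10·log₁₀(1 − |Γ|²)

mismatch loss ≈ 1.89 dB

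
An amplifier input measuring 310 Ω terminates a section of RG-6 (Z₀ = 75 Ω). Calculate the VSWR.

Γ = (310 − 75)/(310 + 75) = 0.61
VSWR = (1 + 0.61)/(1 − 0.61)

VSWR ≈ 4.13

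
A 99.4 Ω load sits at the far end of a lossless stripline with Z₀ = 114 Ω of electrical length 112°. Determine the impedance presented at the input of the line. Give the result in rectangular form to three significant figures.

tan(βl) = tan(112°) = -2.48
Z_in = Z_0·(Z_L + jZ_0·tanβl)/(Z_0 + jZ_L·tanβl)
     = 114·(99.4 − j282)/(114 − j246)

Z_in ≈ 125 − j12 Ω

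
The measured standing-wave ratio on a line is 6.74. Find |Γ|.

|Γ| ≈ 0.742

|Γ| = (S − 1)/(S + 1) = (6.74 − 1)/(6.74 + 1) = 5.74/7.74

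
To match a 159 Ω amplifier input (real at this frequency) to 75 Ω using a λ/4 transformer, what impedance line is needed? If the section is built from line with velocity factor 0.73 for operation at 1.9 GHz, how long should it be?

Z_qwt ≈ 109 Ω; length ≈ 2.88 cm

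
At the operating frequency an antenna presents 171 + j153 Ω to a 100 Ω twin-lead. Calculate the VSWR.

VSWR ≈ 3.37

Γ = (Z_L − Z_0)/(Z_L + Z_0) = (71 + j153)/(271 + j153)
|Γ| = 169/311 = 0.542
VSWR = (1 + |Γ|)/(1 − |Γ|) = 1.54/0.458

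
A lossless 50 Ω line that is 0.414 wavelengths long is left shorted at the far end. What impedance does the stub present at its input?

βl = 2π × 0.414 = 149°
tan(βl) = -0.6
For a shorted stub, Z_in = jZ_0·tan(βl)

Z_in ≈ −j30 Ω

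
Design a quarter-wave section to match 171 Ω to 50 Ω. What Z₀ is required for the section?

Z_qwt ≈ 92.5 Ω

Z_qwt = √(Z_0·R_L) = √(50 × 171) = √8550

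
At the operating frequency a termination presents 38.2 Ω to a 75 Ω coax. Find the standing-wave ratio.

VSWR ≈ 1.96

For a purely resistive load, VSWR = R_L/Z_0 or Z_0/R_L (whichever > 1) = 75/38.2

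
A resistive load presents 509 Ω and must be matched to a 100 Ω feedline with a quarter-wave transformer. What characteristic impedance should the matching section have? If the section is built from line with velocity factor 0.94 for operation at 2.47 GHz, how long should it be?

Z_qwt = √(Z_0·R_L) = √(100 × 509) = √50900
λ = 0.94·c/f = 0.114 m, so l = λ/4 = 0.0285 m

Z_qwt ≈ 226 Ω; length ≈ 2.85 cm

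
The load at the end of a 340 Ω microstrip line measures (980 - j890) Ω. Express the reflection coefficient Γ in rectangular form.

Γ ≈ 0.646 − j0.239

Γ = (Z_L − Z_0)/(Z_L + Z_0) = (640 − j890)/(1320 − j890)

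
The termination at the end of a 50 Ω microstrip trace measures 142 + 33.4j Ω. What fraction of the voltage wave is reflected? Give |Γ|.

|Γ| ≈ 0.502

Γ = (Z_L − Z_0)/(Z_L + Z_0) = (92 + j33.4)/(192 + j33.4)
|Γ| = 97.9/195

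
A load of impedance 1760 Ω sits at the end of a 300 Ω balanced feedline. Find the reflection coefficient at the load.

Γ = (Z_L − Z_0)/(Z_L + Z_0) = (1760 − 300)/(1760 + 300) = 1460/2060

Γ = 0.709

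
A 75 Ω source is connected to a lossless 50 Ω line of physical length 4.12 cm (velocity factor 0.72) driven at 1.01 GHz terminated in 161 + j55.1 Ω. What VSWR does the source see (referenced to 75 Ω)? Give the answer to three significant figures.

λ = v/f = 0.72·c / 1.01 GHz = 0.214 m
βl = 2π·l/λ = 2π × 0.193 = 69.4°
tan(βl) = 2.65
Z_in = Z_0·(Z_L + jZ_0·tanβl)/(Z_0 + jZ_L·tanβl) = 16.9 − j22.6 Ω
Γ_s = (Z_in − Z_s)/(Z_in + Z_s) = (-58.1 − j22.6)/(91.9 − j22.6), |Γ_s| = 0.659
VSWR = (1 + |Γ_s|)/(1 − |Γ_s|)

VSWR ≈ 4.87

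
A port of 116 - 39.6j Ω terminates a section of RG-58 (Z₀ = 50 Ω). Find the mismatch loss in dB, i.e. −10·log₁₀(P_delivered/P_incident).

Γ = (66 − j39.6)/(166 − j39.6), |Γ| = 0.451
|Γ|² = 0.203, so P_del/P_inc = 1 − |Γ|² = 0.797
ML = −10·log₁₀(1 − |Γ|²)

mismatch loss ≈ 0.988 dB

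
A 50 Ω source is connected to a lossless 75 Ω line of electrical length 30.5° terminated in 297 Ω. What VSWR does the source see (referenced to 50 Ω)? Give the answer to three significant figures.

VSWR ≈ 5.12

tan(βl) = 0.589
Z_in = Z_0·(Z_L + jZ_0·tanβl)/(Z_0 + jZ_L·tanβl) = 62.1 − j101 Ω
Γ_s = (Z_in − Z_s)/(Z_in + Z_s) = (12.1 − j101)/(112 − j101), |Γ_s| = 0.673
VSWR = (1 + |Γ_s|)/(1 − |Γ_s|)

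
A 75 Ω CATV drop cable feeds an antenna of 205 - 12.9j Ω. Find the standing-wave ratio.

Γ = (Z_L − Z_0)/(Z_L + Z_0) = (130 − j12.9)/(280 − j12.9)
|Γ| = 131/280 = 0.466
VSWR = (1 + |Γ|)/(1 − |Γ|) = 1.47/0.534

VSWR ≈ 2.75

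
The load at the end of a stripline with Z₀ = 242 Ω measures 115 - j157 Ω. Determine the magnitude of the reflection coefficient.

Γ = (Z_L − Z_0)/(Z_L + Z_0) = (-127 − j157)/(357 − j157)
|Γ| = 202/390

|Γ| ≈ 0.518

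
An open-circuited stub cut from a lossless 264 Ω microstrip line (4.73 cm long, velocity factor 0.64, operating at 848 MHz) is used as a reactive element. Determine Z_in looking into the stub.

Z_in ≈ −j69.7 Ω

λ = v/f = 0.64·c / 848 MHz = 0.226 m
βl = 2π·l/λ = 2π × 0.209 = 75.2°
tan(βl) = 3.79
For an open-circuited stub, Z_in = −jZ_0·cot(βl) = −jZ_0/tan(βl)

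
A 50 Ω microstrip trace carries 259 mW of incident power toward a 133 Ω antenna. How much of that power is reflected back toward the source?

Γ = (133 − 50)/(133 + 50) = 0.454
|Γ|² = 0.206
P_refl = |Γ|²·P_inc = 53.3 mW, P_del = (1 − |Γ|²)·P_inc = 206 mW

P_reflected ≈ 53.3 mW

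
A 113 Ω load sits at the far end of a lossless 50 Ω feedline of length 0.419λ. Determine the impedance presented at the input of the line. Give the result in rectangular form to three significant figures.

βl = 2π × 0.419 = 151°
tan(βl) = tan(151°) = -0.558
Z_in = Z_0·(Z_L + jZ_0·tanβl)/(Z_0 + jZ_L·tanβl)
     = 50·(113 − j27.9)/(50 − j63.1)

Z_in ≈ 57.2 + j44.2 Ω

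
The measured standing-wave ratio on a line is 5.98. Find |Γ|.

|Γ| = (S − 1)/(S + 1) = (5.98 − 1)/(5.98 + 1) = 4.98/6.98

|Γ| ≈ 0.713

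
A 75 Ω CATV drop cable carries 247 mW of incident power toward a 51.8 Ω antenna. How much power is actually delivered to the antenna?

P_delivered ≈ 239 mW

Γ = (51.8 − 75)/(51.8 + 75) = -0.183
|Γ|² = 0.0335
P_refl = |Γ|²·P_inc = 8.27 mW, P_del = (1 − |Γ|²)·P_inc = 239 mW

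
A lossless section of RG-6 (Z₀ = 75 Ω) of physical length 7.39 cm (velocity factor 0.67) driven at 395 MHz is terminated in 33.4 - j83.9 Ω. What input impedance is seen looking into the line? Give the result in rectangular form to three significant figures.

λ = v/f = 0.67·c / 395 MHz = 0.509 m
βl = 2π·l/λ = 2π × 0.145 = 52.3°
tan(βl) = tan(52.3°) = 1.29
Z_in = Z_0·(Z_L + jZ_0·tanβl)/(Z_0 + jZ_L·tanβl)
     = 75·(33.4 + j13.1)/(183 + j43.2)

Z_in ≈ 14.1 + j2.02 Ω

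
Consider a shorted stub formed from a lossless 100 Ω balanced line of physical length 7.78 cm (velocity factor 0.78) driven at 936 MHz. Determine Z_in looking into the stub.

λ = v/f = 0.78·c / 936 MHz = 0.25 m
βl = 2π·l/λ = 2π × 0.311 = 112°
tan(βl) = -2.47
For a shorted stub, Z_in = jZ_0·tan(βl)

Z_in ≈ −j247 Ω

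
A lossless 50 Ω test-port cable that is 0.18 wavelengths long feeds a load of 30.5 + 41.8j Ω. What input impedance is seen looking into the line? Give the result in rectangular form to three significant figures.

βl = 2π × 0.18 = 64.8°
tan(βl) = tan(64.8°) = 2.13
Z_in = Z_0·(Z_L + jZ_0·tanβl)/(Z_0 + jZ_L·tanβl)
     = 50·(30.5 + j148)/(-38.8 + j64.8)

Z_in ≈ 73.7 − j67.7 Ω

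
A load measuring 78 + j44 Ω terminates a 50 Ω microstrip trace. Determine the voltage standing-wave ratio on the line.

Γ = (Z_L − Z_0)/(Z_L + Z_0) = (28 + j44)/(128 + j44)
|Γ| = 52.2/135 = 0.385
VSWR = (1 + |Γ|)/(1 − |Γ|) = 1.39/0.615

VSWR ≈ 2.25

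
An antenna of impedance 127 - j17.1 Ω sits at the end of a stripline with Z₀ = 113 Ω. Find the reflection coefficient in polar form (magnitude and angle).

Γ = (Z_L − Z_0)/(Z_L + Z_0) = (14 − j17.1)/(240 − j17.1)
|Γ| = 22.1/241 = 0.0919

Γ ≈ 0.0919 ∠ -46.6°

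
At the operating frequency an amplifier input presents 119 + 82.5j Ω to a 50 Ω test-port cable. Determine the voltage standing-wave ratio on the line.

Γ = (Z_L − Z_0)/(Z_L + Z_0) = (69 + j82.5)/(169 + j82.5)
|Γ| = 108/188 = 0.572
VSWR = (1 + |Γ|)/(1 − |Γ|) = 1.57/0.428

VSWR ≈ 3.67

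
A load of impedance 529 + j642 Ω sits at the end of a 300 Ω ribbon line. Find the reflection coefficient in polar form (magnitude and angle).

Γ = (Z_L − Z_0)/(Z_L + Z_0) = (229 + j642)/(829 + j642)
|Γ| = 682/1050 = 0.65

Γ ≈ 0.65 ∠ 32.6°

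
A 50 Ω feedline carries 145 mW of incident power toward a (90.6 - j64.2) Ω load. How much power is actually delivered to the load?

|Γ| = |(40.6 − j64.2)/(140.6 − j64.2)| = 0.491
|Γ|² = 0.242
P_refl = |Γ|²·P_inc = 35 mW, P_del = (1 − |Γ|²)·P_inc = 110 mW

P_delivered ≈ 110 mW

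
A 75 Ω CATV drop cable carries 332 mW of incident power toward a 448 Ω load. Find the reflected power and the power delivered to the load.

P_reflected ≈ 169 mW; P_delivered ≈ 163 mW

Γ = (448 − 75)/(448 + 75) = 0.713
|Γ|² = 0.509
P_refl = |Γ|²·P_inc = 169 mW, P_del = (1 − |Γ|²)·P_inc = 163 mW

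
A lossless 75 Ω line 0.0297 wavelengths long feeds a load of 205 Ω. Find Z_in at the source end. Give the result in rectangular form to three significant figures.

βl = 2π × 0.0297 = 10.7°
tan(βl) = tan(10.7°) = 0.189
Z_in = Z_0·(Z_L + jZ_0·tanβl)/(Z_0 + jZ_L·tanβl)
     = 75·(205 + j14.2)/(75 + j38.7)

Z_in ≈ 168 − j72.4 Ω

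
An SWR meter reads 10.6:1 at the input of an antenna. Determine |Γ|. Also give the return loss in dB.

|Γ| = (S − 1)/(S + 1) = (10.6 − 1)/(10.6 + 1) = 9.6/11.6
RL = −20·log₁₀|Γ| = −20·log₁₀(0.828)

|Γ| ≈ 0.828; return loss ≈ 1.64 dB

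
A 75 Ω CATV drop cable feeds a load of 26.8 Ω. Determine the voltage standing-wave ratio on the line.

VSWR ≈ 2.8

Γ = (26.8 − 75)/(26.8 + 75) = -0.473
VSWR = (1 + 0.473)/(1 − 0.473)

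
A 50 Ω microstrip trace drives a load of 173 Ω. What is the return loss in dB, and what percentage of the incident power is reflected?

Γ = (173 − 50)/(173 + 50) = 0.552
RL = −20·log₁₀(0.552) = 5.17 dB
P_refl/P_inc = |Γ|² = 0.304

RL ≈ 5.17 dB; 30.4% of incident power reflected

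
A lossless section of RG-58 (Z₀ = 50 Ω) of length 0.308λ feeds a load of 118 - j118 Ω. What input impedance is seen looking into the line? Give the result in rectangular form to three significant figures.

Z_in ≈ 14.3 + j31 Ω

βl = 2π × 0.308 = 111°
tan(βl) = tan(111°) = -2.62
Z_in = Z_0·(Z_L + jZ_0·tanβl)/(Z_0 + jZ_L·tanβl)
     = 50·(118 − j249)/(-259 − j309)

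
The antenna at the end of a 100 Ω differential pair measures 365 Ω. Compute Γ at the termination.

Γ = (Z_L − Z_0)/(Z_L + Z_0) = (365 − 100)/(365 + 100) = 265/465

Γ = 0.57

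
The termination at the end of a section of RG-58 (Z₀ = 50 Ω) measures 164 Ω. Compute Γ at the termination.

Γ = 0.533

Γ = (Z_L − Z_0)/(Z_L + Z_0) = (164 − 50)/(164 + 50) = 114/214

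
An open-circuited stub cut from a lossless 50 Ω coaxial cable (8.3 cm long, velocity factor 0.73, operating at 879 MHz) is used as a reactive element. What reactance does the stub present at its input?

λ = v/f = 0.73·c / 879 MHz = 0.249 m
βl = 2π·l/λ = 2π × 0.333 = 120°
tan(βl) = -1.74
For an open-circuited stub, Z_in = −jZ_0·cot(βl) = −jZ_0/tan(βl)

X_in ≈ 28.8 Ω (inductive)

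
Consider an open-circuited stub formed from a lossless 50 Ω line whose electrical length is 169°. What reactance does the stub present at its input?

X_in ≈ 257 Ω (inductive)

tan(βl) = -0.194
For an open-circuited stub, Z_in = −jZ_0·cot(βl) = −jZ_0/tan(βl)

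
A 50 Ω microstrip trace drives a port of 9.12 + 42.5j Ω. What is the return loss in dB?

Γ = (-40.88 + j42.5)/(59.12 + j42.5), |Γ| = 0.81
RL = −20·log₁₀|Γ| = −20·log₁₀(0.81)

RL ≈ 1.83 dB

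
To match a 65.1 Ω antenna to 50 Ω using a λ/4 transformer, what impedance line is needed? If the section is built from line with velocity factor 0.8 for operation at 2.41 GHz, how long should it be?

Z_qwt ≈ 57.1 Ω; length ≈ 2.49 cm

Z_qwt = √(Z_0·R_L) = √(50 × 65.1) = √3255
λ = 0.8·c/f = 0.0996 m, so l = λ/4 = 0.0249 m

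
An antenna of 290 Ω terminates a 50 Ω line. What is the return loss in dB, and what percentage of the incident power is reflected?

Γ = (290 − 50)/(290 + 50) = 0.706
RL = −20·log₁₀(0.706) = 3.03 dB
P_refl/P_inc = |Γ|² = 0.498

RL ≈ 3.03 dB; 49.8% of incident power reflected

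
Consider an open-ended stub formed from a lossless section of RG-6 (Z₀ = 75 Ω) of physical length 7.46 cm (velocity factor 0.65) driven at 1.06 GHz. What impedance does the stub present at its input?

Z_in ≈ +j111 Ω

λ = v/f = 0.65·c / 1.06 GHz = 0.184 m
βl = 2π·l/λ = 2π × 0.406 = 146°
tan(βl) = -0.675
For an open-ended stub, Z_in = −jZ_0·cot(βl) = −jZ_0/tan(βl)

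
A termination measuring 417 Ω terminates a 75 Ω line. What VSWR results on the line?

VSWR ≈ 5.56

For a purely resistive load, VSWR = R_L/Z_0 or Z_0/R_L (whichever > 1) = 417/75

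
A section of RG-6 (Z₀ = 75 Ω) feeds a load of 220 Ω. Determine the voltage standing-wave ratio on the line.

VSWR ≈ 2.93

For a purely resistive load, VSWR = R_L/Z_0 or Z_0/R_L (whichever > 1) = 220/75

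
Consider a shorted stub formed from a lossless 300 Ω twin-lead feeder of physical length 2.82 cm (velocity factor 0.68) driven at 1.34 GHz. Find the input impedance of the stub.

λ = v/f = 0.68·c / 1.34 GHz = 0.152 m
βl = 2π·l/λ = 2π × 0.185 = 66.7°
tan(βl) = 2.32
For a shorted stub, Z_in = jZ_0·tan(βl)

Z_in ≈ +j696 Ω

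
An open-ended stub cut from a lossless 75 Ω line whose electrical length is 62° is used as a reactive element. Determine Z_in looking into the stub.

tan(βl) = 1.88
For an open-ended stub, Z_in = −jZ_0·cot(βl) = −jZ_0/tan(βl)

Z_in ≈ −j39.9 Ω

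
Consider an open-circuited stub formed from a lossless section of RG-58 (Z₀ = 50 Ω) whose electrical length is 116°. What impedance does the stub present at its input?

Z_in ≈ +j24.4 Ω

tan(βl) = -2.05
For an open-circuited stub, Z_in = −jZ_0·cot(βl) = −jZ_0/tan(βl)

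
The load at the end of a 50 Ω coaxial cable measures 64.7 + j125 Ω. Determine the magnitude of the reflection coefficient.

|Γ| ≈ 0.742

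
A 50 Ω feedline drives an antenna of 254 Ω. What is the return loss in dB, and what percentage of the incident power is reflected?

RL ≈ 3.46 dB; 45% of incident power reflected

Γ = (254 − 50)/(254 + 50) = 0.671
RL = −20·log₁₀(0.671) = 3.46 dB
P_refl/P_inc = |Γ|² = 0.45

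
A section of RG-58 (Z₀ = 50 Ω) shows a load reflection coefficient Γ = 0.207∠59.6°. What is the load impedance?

Z_L ≈ 57.4 + j21.4 Ω

Z_L = Z_0·(1 + Γ)/(1 − Γ) = 50·(1.1 + j0.179)/(0.895 − j0.179)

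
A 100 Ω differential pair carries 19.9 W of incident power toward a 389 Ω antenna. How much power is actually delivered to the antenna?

P_delivered ≈ 12.9 W

Γ = (389 − 100)/(389 + 100) = 0.591
|Γ|² = 0.349
P_refl = |Γ|²·P_inc = 6.95 W, P_del = (1 − |Γ|²)·P_inc = 12.9 W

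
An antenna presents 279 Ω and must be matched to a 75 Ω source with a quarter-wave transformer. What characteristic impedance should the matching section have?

Z_qwt ≈ 145 Ω

Z_qwt = √(Z_0·R_L) = √(75 × 279) = √20920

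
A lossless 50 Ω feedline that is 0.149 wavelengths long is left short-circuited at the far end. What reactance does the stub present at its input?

βl = 2π × 0.149 = 53.6°
tan(βl) = 1.36
For a short-circuited stub, Z_in = jZ_0·tan(βl)

X_in ≈ 67.9 Ω (inductive)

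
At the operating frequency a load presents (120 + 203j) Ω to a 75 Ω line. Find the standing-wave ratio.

Γ = (Z_L − Z_0)/(Z_L + Z_0) = (45 + j203)/(195 + j203)
|Γ| = 208/281 = 0.739
VSWR = (1 + |Γ|)/(1 − |Γ|) = 1.74/0.261

VSWR ≈ 6.65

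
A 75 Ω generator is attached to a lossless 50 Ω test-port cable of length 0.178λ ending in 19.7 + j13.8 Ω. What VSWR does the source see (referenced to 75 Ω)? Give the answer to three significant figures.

VSWR ≈ 1.9

βl = 2π × 0.178 = 64.1°
tan(βl) = 2.06
Z_in = Z_0·(Z_L + jZ_0·tanβl)/(Z_0 + jZ_L·tanβl) = 122 + j40.8 Ω
Γ_s = (Z_in − Z_s)/(Z_in + Z_s) = (47.2 + j40.8)/(197 + j40.8), |Γ_s| = 0.31
VSWR = (1 + |Γ_s|)/(1 − |Γ_s|)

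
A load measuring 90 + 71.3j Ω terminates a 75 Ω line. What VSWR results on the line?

VSWR ≈ 2.36

Γ = (Z_L − Z_0)/(Z_L + Z_0) = (15 + j71.3)/(165 + j71.3)
|Γ| = 72.9/180 = 0.405
VSWR = (1 + |Γ|)/(1 − |Γ|) = 1.41/0.595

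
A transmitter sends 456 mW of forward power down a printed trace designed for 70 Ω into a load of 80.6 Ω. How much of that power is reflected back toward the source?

P_reflected ≈ 2.26 mW

Γ = (80.6 − 70)/(80.6 + 70) = 0.0704
|Γ|² = 0.00495
P_refl = |Γ|²·P_inc = 2.26 mW, P_del = (1 − |Γ|²)·P_inc = 454 mW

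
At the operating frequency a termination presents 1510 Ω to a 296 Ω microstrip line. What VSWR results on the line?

VSWR ≈ 5.1

For a purely resistive load, VSWR = R_L/Z_0 or Z_0/R_L (whichever > 1) = 1510/296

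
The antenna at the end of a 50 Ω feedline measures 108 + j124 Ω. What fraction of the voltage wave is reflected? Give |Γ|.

Γ = (Z_L − Z_0)/(Z_L + Z_0) = (58 + j124)/(158 + j124)
|Γ| = 137/201

|Γ| ≈ 0.682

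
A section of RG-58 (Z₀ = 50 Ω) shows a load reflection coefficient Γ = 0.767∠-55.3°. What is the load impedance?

Z_L ≈ 28.8 − j88.2 Ω

Z_L = Z_0·(1 + Γ)/(1 − Γ) = 50·(1.44 − j0.631)/(0.563 + j0.631)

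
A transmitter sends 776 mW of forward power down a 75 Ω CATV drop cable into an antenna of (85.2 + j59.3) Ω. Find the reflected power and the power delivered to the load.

P_reflected ≈ 96.3 mW; P_delivered ≈ 680 mW

|Γ| = |(10.2 + j59.3)/(160.2 + j59.3)| = 0.352
|Γ|² = 0.124
P_refl = |Γ|²·P_inc = 96.3 mW, P_del = (1 − |Γ|²)·P_inc = 680 mW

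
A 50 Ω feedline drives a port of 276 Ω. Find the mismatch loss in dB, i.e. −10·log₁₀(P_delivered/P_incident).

Γ = (276 − 50)/(276 + 50) = 0.693
|Γ|² = 0.481, so P_del/P_inc = 1 − |Γ|² = 0.519
ML = −10·log₁₀(1 − |Γ|²)

mismatch loss ≈ 2.84 dB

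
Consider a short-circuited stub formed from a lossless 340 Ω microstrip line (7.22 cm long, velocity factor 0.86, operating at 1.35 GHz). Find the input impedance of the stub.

λ = v/f = 0.86·c / 1.35 GHz = 0.191 m
βl = 2π·l/λ = 2π × 0.378 = 136°
tan(βl) = -0.966
For a short-circuited stub, Z_in = jZ_0·tan(βl)

Z_in ≈ −j328 Ω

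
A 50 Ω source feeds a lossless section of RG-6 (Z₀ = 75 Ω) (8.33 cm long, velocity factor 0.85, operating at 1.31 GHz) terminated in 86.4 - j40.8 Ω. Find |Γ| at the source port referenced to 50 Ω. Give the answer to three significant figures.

λ = v/f = 0.85·c / 1.31 GHz = 0.195 m
βl = 2π·l/λ = 2π × 0.428 = 154°
tan(βl) = -0.487
Z_in = Z_0·(Z_L + jZ_0·tanβl)/(Z_0 + jZ_L·tanβl) = 125 − j9.84 Ω
Γ_s = (Z_in − Z_s)/(Z_in + Z_s) = (75 − j9.84)/(175 − j9.84), |Γ_s| = 0.432

|Γ| ≈ 0.432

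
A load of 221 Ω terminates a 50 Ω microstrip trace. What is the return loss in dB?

Γ = (221 − 50)/(221 + 50) = 0.631
RL = −20·log₁₀|Γ| = −20·log₁₀(0.631)

RL ≈ 4 dB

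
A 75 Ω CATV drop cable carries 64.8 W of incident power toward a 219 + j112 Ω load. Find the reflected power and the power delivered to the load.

P_reflected ≈ 21.8 W; P_delivered ≈ 43 W

|Γ| = |(144 + j112)/(294 + j112)| = 0.58
|Γ|² = 0.336
P_refl = |Γ|²·P_inc = 21.8 W, P_del = (1 − |Γ|²)·P_inc = 43 W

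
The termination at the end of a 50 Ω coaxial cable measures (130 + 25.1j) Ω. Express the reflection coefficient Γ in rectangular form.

Γ = (Z_L − Z_0)/(Z_L + Z_0) = (80 + j25.1)/(180 + j25.1)

Γ ≈ 0.455 + j0.076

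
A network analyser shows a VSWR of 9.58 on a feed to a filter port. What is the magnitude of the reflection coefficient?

|Γ| ≈ 0.811

|Γ| = (S − 1)/(S + 1) = (9.58 − 1)/(9.58 + 1) = 8.58/10.6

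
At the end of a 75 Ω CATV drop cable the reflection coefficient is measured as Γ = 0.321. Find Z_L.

Z_L = Z_0·(1 + Γ)/(1 − Γ) = 75·(1.32)/(0.679)

Z_L ≈ 146 Ω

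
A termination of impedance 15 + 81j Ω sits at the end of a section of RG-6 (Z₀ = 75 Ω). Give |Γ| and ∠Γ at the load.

Γ ≈ 0.833 ∠ 84.5°

Γ = (Z_L − Z_0)/(Z_L + Z_0) = (-60 + j81)/(90 + j81)
|Γ| = 101/121 = 0.833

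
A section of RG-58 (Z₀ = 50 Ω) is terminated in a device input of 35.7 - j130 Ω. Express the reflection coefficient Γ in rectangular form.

Γ ≈ 0.647 − j0.536

Γ = (Z_L − Z_0)/(Z_L + Z_0) = (-14.3 − j130)/(85.7 − j130)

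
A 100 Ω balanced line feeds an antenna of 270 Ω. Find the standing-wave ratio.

VSWR ≈ 2.7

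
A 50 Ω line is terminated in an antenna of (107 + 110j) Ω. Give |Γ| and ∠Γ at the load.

Γ = (Z_L − Z_0)/(Z_L + Z_0) = (57 + j110)/(157 + j110)
|Γ| = 124/192 = 0.646

Γ ≈ 0.646 ∠ 27.6°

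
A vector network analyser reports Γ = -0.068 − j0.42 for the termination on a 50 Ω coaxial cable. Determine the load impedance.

Z_L ≈ 31.1 − j31.9 Ω

Z_L = Z_0·(1 + Γ)/(1 − Γ) = 50·(0.932 − j0.42)/(1.07 + j0.42)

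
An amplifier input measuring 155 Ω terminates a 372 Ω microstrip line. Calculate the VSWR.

VSWR ≈ 2.4

For a purely resistive load, VSWR = R_L/Z_0 or Z_0/R_L (whichever > 1) = 372/155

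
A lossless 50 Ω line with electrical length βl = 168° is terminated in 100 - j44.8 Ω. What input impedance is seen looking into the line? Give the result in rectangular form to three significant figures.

Z_in ≈ 125 − j2.82 Ω

tan(βl) = tan(168°) = -0.213
Z_in = Z_0·(Z_L + jZ_0·tanβl)/(Z_0 + jZ_L·tanβl)
     = 50·(100 − j55.4)/(40.5 − j21.3)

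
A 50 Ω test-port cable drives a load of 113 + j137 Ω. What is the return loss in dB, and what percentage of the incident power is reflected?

RL ≈ 3 dB; 50.2% of incident power reflected

Γ = (63 + j137)/(163 + j137), |Γ| = 0.708
RL = −20·log₁₀(0.708) = 3 dB
P_refl/P_inc = |Γ|² = 0.502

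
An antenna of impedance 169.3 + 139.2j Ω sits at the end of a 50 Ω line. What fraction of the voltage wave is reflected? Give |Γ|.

|Γ| ≈ 0.706

Γ = (Z_L − Z_0)/(Z_L + Z_0) = (119.3 + j139.2)/(219.3 + j139.2)
|Γ| = 183/260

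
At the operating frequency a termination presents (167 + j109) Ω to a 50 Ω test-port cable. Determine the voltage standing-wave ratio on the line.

Γ = (Z_L − Z_0)/(Z_L + Z_0) = (117 + j109)/(217 + j109)
|Γ| = 160/243 = 0.658
VSWR = (1 + |Γ|)/(1 − |Γ|) = 1.66/0.342

VSWR ≈ 4.86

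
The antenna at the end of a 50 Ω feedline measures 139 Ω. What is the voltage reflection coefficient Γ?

Γ = 0.471

Γ = (Z_L − Z_0)/(Z_L + Z_0) = (139 − 50)/(139 + 50) = 89/189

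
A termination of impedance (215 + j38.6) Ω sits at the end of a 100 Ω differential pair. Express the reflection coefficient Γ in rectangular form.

Γ = (Z_L − Z_0)/(Z_L + Z_0) = (115 + j38.6)/(315 + j38.6)

Γ ≈ 0.374 + j0.0767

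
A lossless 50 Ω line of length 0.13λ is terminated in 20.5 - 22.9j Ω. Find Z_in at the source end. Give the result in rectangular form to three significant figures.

Z_in ≈ 18.2 + j15.1 Ω

βl = 2π × 0.13 = 46.8°
tan(βl) = tan(46.8°) = 1.06
Z_in = Z_0·(Z_L + jZ_0·tanβl)/(Z_0 + jZ_L·tanβl)
     = 50·(20.5 + j30.3)/(74.4 + j21.8)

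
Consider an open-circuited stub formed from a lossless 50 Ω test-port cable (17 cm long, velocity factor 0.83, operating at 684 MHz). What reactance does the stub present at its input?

λ = v/f = 0.83·c / 684 MHz = 0.364 m
βl = 2π·l/λ = 2π × 0.467 = 168°
tan(βl) = -0.21
For an open-circuited stub, Z_in = −jZ_0·cot(βl) = −jZ_0/tan(βl)

X_in ≈ 238 Ω (inductive)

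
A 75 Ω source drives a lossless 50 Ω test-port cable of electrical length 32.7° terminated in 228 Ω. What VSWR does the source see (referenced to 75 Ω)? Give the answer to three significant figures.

tan(βl) = 0.642
Z_in = Z_0·(Z_L + jZ_0·tanβl)/(Z_0 + jZ_L·tanβl) = 33.6 − j66.4 Ω
Γ_s = (Z_in − Z_s)/(Z_in + Z_s) = (-41.4 − j66.4)/(109 − j66.4), |Γ_s| = 0.614
VSWR = (1 + |Γ_s|)/(1 − |Γ_s|)

VSWR ≈ 4.19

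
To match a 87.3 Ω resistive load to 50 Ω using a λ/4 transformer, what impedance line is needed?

Z_qwt = √(Z_0·R_L) = √(50 × 87.3) = √4365

Z_qwt ≈ 66.1 Ω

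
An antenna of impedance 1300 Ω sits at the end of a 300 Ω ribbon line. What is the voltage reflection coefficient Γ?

Γ = (Z_L − Z_0)/(Z_L + Z_0) = (1300 − 300)/(1300 + 300) = 1000/1600

Γ = 0.625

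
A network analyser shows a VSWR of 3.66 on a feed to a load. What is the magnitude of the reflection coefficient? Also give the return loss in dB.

|Γ| = (S − 1)/(S + 1) = (3.66 − 1)/(3.66 + 1) = 2.66/4.66
RL = −20·log₁₀|Γ| = −20·log₁₀(0.571)

|Γ| ≈ 0.571; return loss ≈ 4.87 dB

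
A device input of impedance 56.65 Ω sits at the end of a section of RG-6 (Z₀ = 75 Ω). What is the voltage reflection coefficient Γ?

Γ = (Z_L − Z_0)/(Z_L + Z_0) = (56.65 − 75)/(56.65 + 75) = -18.35/131.7

Γ = -0.139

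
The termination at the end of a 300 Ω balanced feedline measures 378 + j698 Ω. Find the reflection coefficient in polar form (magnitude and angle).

Γ ≈ 0.722 ∠ 37.8°

Γ = (Z_L − Z_0)/(Z_L + Z_0) = (78 + j698)/(678 + j698)
|Γ| = 702/973 = 0.722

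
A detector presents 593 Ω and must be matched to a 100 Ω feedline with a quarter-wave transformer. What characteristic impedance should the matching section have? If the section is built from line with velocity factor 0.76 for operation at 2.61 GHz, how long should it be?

Z_qwt = √(Z_0·R_L) = √(100 × 593) = √59300
λ = 0.76·c/f = 0.0874 m, so l = λ/4 = 0.0218 m

Z_qwt ≈ 244 Ω; length ≈ 2.18 cm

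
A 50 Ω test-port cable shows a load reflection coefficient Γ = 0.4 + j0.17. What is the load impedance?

Z_L ≈ 104 + j43.7 Ω

Z_L = Z_0·(1 + Γ)/(1 − Γ) = 50·(1.4 + j0.17)/(0.6 − j0.17)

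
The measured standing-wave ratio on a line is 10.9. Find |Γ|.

|Γ| ≈ 0.832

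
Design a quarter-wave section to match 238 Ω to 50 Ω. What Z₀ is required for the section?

Z_qwt = √(Z_0·R_L) = √(50 × 238) = √11900

Z_qwt ≈ 109 Ω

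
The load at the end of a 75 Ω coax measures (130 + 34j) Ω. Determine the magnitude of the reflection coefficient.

Γ = (Z_L − Z_0)/(Z_L + Z_0) = (55 + j34)/(205 + j34)
|Γ| = 64.7/208

|Γ| ≈ 0.311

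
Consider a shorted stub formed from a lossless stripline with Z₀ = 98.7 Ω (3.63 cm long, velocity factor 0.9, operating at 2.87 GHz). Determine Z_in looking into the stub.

Z_in ≈ −j86.1 Ω

λ = v/f = 0.9·c / 2.87 GHz = 0.0941 m
βl = 2π·l/λ = 2π × 0.386 = 139°
tan(βl) = -0.872
For a shorted stub, Z_in = jZ_0·tan(βl)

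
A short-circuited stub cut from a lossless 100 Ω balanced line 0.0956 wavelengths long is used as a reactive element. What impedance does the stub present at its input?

βl = 2π × 0.0956 = 34.4°
tan(βl) = 0.685
For a short-circuited stub, Z_in = jZ_0·tan(βl)

Z_in ≈ +j68.5 Ω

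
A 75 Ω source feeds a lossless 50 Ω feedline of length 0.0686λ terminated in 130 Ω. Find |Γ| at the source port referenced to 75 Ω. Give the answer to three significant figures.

βl = 2π × 0.0686 = 24.7°
tan(βl) = 0.46
Z_in = Z_0·(Z_L + jZ_0·tanβl)/(Z_0 + jZ_L·tanβl) = 64.8 − j54.5 Ω
Γ_s = (Z_in − Z_s)/(Z_in + Z_s) = (-10.2 − j54.5)/(140 − j54.5), |Γ_s| = 0.37

|Γ| ≈ 0.37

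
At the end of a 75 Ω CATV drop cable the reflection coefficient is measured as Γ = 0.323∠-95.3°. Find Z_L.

Z_L ≈ 57.7 − j41.4 Ω

Z_L = Z_0·(1 + Γ)/(1 − Γ) = 75·(0.97 − j0.322)/(1.03 + j0.322)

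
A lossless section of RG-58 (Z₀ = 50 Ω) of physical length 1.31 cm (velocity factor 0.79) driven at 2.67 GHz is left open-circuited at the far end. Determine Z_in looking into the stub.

λ = v/f = 0.79·c / 2.67 GHz = 0.0888 m
βl = 2π·l/λ = 2π × 0.148 = 53.1°
tan(βl) = 1.33
For an open-circuited stub, Z_in = −jZ_0·cot(βl) = −jZ_0/tan(βl)

Z_in ≈ −j37.5 Ω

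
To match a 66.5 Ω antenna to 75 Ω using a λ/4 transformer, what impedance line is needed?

Z_qwt ≈ 70.6 Ω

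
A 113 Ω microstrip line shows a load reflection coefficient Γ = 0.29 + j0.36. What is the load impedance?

Z_L ≈ 140 + j128 Ω

Z_L = Z_0·(1 + Γ)/(1 − Γ) = 113·(1.29 + j0.36)/(0.71 − j0.36)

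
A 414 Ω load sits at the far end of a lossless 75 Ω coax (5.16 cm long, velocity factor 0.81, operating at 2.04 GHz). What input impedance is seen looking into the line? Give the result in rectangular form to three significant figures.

λ = v/f = 0.81·c / 2.04 GHz = 0.119 m
βl = 2π·l/λ = 2π × 0.433 = 156°
tan(βl) = tan(156°) = -0.446
Z_in = Z_0·(Z_L + jZ_0·tanβl)/(Z_0 + jZ_L·tanβl)
     = 75·(414 − j33.5)/(75 − j185)

Z_in ≈ 70.2 + j140 Ω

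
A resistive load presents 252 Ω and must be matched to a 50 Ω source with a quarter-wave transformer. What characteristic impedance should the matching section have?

Z_qwt = √(Z_0·R_L) = √(50 × 252) = √12600

Z_qwt ≈ 112 Ω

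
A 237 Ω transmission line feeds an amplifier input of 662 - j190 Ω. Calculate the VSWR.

Γ = (Z_L − Z_0)/(Z_L + Z_0) = (425 − j190)/(899 − j190)
|Γ| = 466/919 = 0.507
VSWR = (1 + |Γ|)/(1 − |Γ|) = 1.51/0.493

VSWR ≈ 3.05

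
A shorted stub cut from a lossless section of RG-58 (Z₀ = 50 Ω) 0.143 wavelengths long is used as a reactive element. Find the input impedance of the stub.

βl = 2π × 0.143 = 51.5°
tan(βl) = 1.26
For a shorted stub, Z_in = jZ_0·tan(βl)

Z_in ≈ +j62.8 Ω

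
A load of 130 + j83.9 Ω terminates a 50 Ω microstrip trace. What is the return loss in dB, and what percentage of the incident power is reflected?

RL ≈ 4.68 dB; 34.1% of incident power reflected

Γ = (80 + j83.9)/(180 + j83.9), |Γ| = 0.584
RL = −20·log₁₀(0.584) = 4.68 dB
P_refl/P_inc = |Γ|² = 0.341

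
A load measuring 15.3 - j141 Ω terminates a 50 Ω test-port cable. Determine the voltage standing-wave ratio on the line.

Γ = (Z_L − Z_0)/(Z_L + Z_0) = (-34.7 − j141)/(65.3 − j141)
|Γ| = 145/155 = 0.934
VSWR = (1 + |Γ|)/(1 − |Γ|) = 1.93/0.0655

VSWR ≈ 29.5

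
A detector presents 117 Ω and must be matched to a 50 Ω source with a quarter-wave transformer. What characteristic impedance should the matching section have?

Z_qwt = √(Z_0·R_L) = √(50 × 117) = √5850

Z_qwt ≈ 76.5 Ω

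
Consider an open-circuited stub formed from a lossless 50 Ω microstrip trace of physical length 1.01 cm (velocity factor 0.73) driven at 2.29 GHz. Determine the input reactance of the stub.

X_in ≈ -64 Ω (capacitive)

λ = v/f = 0.73·c / 2.29 GHz = 0.0956 m
βl = 2π·l/λ = 2π × 0.106 = 38°
tan(βl) = 0.782
For an open-circuited stub, Z_in = −jZ_0·cot(βl) = −jZ_0/tan(βl)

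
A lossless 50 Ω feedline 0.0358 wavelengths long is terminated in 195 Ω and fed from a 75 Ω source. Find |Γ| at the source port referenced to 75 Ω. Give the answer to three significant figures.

βl = 2π × 0.0358 = 12.9°
tan(βl) = 0.229
Z_in = Z_0·(Z_L + jZ_0·tanβl)/(Z_0 + jZ_L·tanβl) = 114 − j90.5 Ω
Γ_s = (Z_in − Z_s)/(Z_in + Z_s) = (39.2 − j90.5)/(189 − j90.5), |Γ_s| = 0.47

|Γ| ≈ 0.47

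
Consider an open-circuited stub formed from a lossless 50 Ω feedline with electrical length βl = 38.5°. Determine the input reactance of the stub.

tan(βl) = 0.795
For an open-circuited stub, Z_in = −jZ_0·cot(βl) = −jZ_0/tan(βl)

X_in ≈ -62.9 Ω (capacitive)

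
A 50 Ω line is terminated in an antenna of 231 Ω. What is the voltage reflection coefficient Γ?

Γ = 0.644

Γ = (Z_L − Z_0)/(Z_L + Z_0) = (231 − 50)/(231 + 50) = 181/281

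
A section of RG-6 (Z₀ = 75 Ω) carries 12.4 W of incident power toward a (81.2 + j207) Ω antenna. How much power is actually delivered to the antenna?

P_delivered ≈ 4.49 W

|Γ| = |(6.2 + j207)/(156.2 + j207)| = 0.799
|Γ|² = 0.638
P_refl = |Γ|²·P_inc = 7.91 W, P_del = (1 − |Γ|²)·P_inc = 4.49 W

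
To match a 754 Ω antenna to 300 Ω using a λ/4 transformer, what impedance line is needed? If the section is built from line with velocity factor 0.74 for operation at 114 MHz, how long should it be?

Z_qwt ≈ 476 Ω; length ≈ 48.7 cm

Z_qwt = √(Z_0·R_L) = √(300 × 754) = √226200
λ = 0.74·c/f = 1.95 m, so l = λ/4 = 0.487 m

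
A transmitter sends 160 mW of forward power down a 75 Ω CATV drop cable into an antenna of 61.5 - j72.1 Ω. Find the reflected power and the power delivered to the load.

|Γ| = |(-13.5 − j72.1)/(136.5 − j72.1)| = 0.475
|Γ|² = 0.226
P_refl = |Γ|²·P_inc = 36.1 mW, P_del = (1 − |Γ|²)·P_inc = 124 mW

P_reflected ≈ 36.1 mW; P_delivered ≈ 124 mW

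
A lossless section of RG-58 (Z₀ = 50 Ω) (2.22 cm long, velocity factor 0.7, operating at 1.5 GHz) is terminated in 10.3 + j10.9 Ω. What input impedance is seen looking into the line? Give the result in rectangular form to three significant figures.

λ = v/f = 0.7·c / 1.5 GHz = 0.14 m
βl = 2π·l/λ = 2π × 0.159 = 57.1°
tan(βl) = tan(57.1°) = 1.54
Z_in = Z_0·(Z_L + jZ_0·tanβl)/(Z_0 + jZ_L·tanβl)
     = 50·(10.3 + j88.1)/(33.2 + j15.9)

Z_in ≈ 64.5 + j102 Ω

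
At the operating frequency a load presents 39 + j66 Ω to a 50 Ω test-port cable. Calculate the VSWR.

VSWR ≈ 4.05

Γ = (Z_L − Z_0)/(Z_L + Z_0) = (-11 + j66)/(89 + j66)
|Γ| = 66.9/111 = 0.604
VSWR = (1 + |Γ|)/(1 − |Γ|) = 1.6/0.396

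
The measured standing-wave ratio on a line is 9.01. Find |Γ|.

|Γ| = (S − 1)/(S + 1) = (9.01 − 1)/(9.01 + 1) = 8.01/10

|Γ| ≈ 0.8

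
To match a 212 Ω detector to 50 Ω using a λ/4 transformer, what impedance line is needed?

Z_qwt ≈ 103 Ω

Z_qwt = √(Z_0·R_L) = √(50 × 212) = √10600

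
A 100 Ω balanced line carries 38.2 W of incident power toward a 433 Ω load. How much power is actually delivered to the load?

Γ = (433 − 100)/(433 + 100) = 0.625
|Γ|² = 0.39
P_refl = |Γ|²·P_inc = 14.9 W, P_del = (1 − |Γ|²)·P_inc = 23.3 W

P_delivered ≈ 23.3 W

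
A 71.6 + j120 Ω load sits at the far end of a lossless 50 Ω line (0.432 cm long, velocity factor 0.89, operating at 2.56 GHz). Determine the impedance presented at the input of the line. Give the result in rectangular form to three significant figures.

Z_in ≈ 278 + j75.5 Ω

λ = v/f = 0.89·c / 2.56 GHz = 0.104 m
βl = 2π·l/λ = 2π × 0.0414 = 14.9°
tan(βl) = tan(14.9°) = 0.266
Z_in = Z_0·(Z_L + jZ_0·tanβl)/(Z_0 + jZ_L·tanβl)
     = 50·(71.6 + j133)/(18 + j19.1)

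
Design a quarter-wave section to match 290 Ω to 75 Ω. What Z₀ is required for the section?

Z_qwt = √(Z_0·R_L) = √(75 × 290) = √21750

Z_qwt ≈ 147 Ω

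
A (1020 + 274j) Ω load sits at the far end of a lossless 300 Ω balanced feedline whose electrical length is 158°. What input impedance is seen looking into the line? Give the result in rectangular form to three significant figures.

tan(βl) = tan(158°) = -0.404
Z_in = Z_0·(Z_L + jZ_0·tanβl)/(Z_0 + jZ_L·tanβl)
     = 300·(1020 + j153)/(411 − j412)

Z_in ≈ 315 + j428 Ω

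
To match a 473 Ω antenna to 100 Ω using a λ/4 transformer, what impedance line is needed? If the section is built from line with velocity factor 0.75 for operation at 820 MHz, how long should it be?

Z_qwt ≈ 217 Ω; length ≈ 6.86 cm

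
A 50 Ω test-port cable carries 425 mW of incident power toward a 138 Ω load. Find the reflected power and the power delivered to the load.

Γ = (138 − 50)/(138 + 50) = 0.468
|Γ|² = 0.219
P_refl = |Γ|²·P_inc = 93.1 mW, P_del = (1 − |Γ|²)·P_inc = 332 mW

P_reflected ≈ 93.1 mW; P_delivered ≈ 332 mW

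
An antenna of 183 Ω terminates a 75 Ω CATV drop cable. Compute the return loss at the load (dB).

Γ = (183 − 75)/(183 + 75) = 0.419
RL = −20·log₁₀|Γ| = −20·log₁₀(0.419)

RL ≈ 7.56 dB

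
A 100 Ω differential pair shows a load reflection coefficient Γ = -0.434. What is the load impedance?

Z_L ≈ 39.5 Ω

Z_L = Z_0·(1 + Γ)/(1 − Γ) = 100·(0.566)/(1.43)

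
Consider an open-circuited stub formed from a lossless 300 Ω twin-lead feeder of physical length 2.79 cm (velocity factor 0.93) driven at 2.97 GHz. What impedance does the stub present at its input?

λ = v/f = 0.93·c / 2.97 GHz = 0.0939 m
βl = 2π·l/λ = 2π × 0.297 = 107°
tan(βl) = -3.29
For an open-circuited stub, Z_in = −jZ_0·cot(βl) = −jZ_0/tan(βl)

Z_in ≈ +j91.3 Ω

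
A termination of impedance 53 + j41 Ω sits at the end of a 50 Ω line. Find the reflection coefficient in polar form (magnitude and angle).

Γ ≈ 0.371 ∠ 64.1°

Γ = (Z_L − Z_0)/(Z_L + Z_0) = (3 + j41)/(103 + j41)
|Γ| = 41.1/111 = 0.371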